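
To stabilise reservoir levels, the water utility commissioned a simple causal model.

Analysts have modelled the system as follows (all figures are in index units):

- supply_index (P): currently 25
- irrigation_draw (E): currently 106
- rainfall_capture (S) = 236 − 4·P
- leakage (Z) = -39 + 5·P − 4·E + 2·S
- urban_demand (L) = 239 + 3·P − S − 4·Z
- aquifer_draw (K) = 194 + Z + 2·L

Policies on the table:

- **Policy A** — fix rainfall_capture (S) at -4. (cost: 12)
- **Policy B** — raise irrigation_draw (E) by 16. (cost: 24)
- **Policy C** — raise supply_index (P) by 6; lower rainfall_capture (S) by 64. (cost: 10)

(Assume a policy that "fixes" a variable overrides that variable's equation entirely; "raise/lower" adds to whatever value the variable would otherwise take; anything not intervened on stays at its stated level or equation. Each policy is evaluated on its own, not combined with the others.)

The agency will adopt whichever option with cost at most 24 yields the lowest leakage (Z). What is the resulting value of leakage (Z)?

-346

Policy A (S := -4):
  P = 25
  E = 106
  S = -4
  Z = -39 + 5·25 − 4·106 + 2·(-4) = -346
Policy B (E + 16):
  P = 25
  E = 106 + 16 = 122
  S = 236 − 4·25 = 136
  Z = -39 + 5·25 − 4·122 + 2·136 = -130
Policy C (P + 6, S − 64):
  P = 25 + 6 = 31
  E = 106
  S = 236 − 4·31 (−64 from intervention) = 48
  Z = -39 + 5·31 − 4·106 + 2·48 = -212
Comparing — Policy A: Z=-346, Policy B: Z=-130, Policy C: Z=-212. Lowest is -346 (Policy A).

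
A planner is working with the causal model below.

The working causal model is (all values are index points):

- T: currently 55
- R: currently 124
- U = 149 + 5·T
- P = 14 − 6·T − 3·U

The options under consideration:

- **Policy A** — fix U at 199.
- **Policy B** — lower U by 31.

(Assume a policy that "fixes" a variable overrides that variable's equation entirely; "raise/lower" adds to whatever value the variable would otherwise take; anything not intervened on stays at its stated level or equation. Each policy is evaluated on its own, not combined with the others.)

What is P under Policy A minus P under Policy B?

582

Policy A (U := 199):
  T = 55
  U = 199
  P = 14 − 6·55 − 3·199 = -913
Policy B (U − 31):
  T = 55
  U = 149 + 5·55 (−31 from intervention) = 393
  P = 14 − 6·55 − 3·393 = -1495
P: -913 − (-1495) = 582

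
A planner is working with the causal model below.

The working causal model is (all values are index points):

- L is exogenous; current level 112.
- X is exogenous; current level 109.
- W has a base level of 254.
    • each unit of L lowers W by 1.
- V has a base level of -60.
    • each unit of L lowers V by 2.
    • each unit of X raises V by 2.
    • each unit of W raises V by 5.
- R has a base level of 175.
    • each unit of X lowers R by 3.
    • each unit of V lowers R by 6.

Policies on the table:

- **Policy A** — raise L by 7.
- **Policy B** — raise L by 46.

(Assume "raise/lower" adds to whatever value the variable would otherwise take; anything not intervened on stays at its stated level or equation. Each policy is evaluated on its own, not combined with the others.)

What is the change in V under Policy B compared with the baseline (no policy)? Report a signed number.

-322

Baseline:
  L = 112
  X = 109
  W = 254 − 112 = 142
  V = -60 − 2·112 + 2·109 + 5·142 = 644
Policy B (L + 46):
  L = 112 + 46 = 158
  X = 109
  W = 254 − 158 = 96
  V = -60 − 2·158 + 2·109 + 5·96 = 322
Change in V: 322 − 644 = -322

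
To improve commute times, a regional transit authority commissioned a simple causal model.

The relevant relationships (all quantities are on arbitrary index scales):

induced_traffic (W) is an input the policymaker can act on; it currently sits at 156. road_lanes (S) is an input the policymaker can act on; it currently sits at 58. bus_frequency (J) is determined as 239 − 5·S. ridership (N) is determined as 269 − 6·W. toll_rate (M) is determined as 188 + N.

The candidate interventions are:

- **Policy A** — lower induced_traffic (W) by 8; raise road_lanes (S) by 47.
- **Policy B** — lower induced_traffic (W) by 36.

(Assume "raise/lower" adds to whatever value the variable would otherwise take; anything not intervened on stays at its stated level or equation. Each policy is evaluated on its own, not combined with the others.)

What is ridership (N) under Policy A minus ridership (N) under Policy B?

Policy A (W − 8, S + 47):
  W = 156 − 8 = 148
  N = 269 − 6·148 = -619
Policy B (W − 36):
  W = 156 − 36 = 120
  N = 269 − 6·120 = -451
N: -619 − (-451) = -168

-168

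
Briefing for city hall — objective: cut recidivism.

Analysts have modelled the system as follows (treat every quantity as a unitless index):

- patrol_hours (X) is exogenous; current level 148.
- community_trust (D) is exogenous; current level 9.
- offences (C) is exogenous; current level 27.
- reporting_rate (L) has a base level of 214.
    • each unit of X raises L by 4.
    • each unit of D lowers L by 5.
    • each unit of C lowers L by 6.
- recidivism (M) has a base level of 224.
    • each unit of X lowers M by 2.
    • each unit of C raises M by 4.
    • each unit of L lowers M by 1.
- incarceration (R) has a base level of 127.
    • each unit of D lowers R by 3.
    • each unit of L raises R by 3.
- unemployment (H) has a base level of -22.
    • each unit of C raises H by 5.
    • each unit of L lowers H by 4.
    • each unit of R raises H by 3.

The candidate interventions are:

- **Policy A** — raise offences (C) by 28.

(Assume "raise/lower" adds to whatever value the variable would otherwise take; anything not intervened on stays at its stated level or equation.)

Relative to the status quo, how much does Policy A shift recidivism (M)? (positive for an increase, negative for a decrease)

Baseline:
  X = 148
  D = 9
  C = 27
  L = 214 + 4·148 − 5·9 − 6·27 = 599
  M = 224 − 2·148 + 4·27 − 599 = -563
Policy A (C + 28):
  X = 148
  D = 9
  C = 27 + 28 = 55
  L = 214 + 4·148 − 5·9 − 6·55 = 431
  M = 224 − 2·148 + 4·55 − 431 = -283
Change in M: -283 − (-563) = 280

280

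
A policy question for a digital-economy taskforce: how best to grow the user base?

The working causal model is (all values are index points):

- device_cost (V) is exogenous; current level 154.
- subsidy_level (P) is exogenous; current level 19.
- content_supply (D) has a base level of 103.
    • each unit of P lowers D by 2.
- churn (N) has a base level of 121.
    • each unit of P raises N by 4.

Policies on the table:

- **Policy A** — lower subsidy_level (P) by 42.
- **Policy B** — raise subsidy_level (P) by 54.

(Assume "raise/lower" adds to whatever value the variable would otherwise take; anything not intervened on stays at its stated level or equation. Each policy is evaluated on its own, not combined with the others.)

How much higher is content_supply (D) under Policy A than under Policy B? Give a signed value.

Policy A (P − 42):
  P = 19 − 42 = -23
  D = 103 − 2·(-23) = 149
Policy B (P + 54):
  P = 19 + 54 = 73
  D = 103 − 2·73 = -43
D: 149 − (-43) = 192

192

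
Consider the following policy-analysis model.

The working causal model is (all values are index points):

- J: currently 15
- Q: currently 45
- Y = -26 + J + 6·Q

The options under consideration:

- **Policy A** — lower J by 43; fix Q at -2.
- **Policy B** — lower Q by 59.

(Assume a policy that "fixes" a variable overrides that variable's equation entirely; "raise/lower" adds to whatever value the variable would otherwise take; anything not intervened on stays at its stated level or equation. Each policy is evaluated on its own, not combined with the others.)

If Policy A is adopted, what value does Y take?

-66

Policy A (J − 43, Q := -2):
  J = 15 − 43 = -28
  Q = -2
  Y = -26 + (-28) + 6·(-2) = -66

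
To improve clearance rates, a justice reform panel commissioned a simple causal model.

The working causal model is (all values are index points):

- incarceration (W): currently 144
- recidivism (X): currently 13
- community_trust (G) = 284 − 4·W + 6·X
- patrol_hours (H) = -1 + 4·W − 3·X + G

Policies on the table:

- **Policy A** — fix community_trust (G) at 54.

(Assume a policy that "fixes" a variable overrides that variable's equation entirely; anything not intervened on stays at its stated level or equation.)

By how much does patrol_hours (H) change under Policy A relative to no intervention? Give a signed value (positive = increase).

Baseline:
  W = 144
  X = 13
  G = 284 − 4·144 + 6·13 = -214
  H = -1 + 4·144 − 3·13 + (-214) = 322
Policy A (G := 54):
  W = 144
  X = 13
  G = 54
  H = -1 + 4·144 − 3·13 + 54 = 590
Change in H: 590 − 322 = 268

268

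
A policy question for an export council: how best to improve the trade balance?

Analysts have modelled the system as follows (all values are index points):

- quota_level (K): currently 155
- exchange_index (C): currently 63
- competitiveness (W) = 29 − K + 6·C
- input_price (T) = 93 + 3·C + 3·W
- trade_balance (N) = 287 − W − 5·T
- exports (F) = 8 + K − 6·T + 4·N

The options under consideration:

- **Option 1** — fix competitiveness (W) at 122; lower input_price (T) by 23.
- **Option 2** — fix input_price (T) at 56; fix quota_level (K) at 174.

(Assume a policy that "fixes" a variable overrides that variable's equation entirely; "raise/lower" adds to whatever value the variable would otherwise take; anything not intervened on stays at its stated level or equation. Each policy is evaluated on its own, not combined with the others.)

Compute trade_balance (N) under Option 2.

-226

Option 2 (T := 56, K := 174):
  K = 174
  C = 63
  W = 29 − 174 + 6·63 = 233
  T = 56
  N = 287 − 233 − 5·56 = -226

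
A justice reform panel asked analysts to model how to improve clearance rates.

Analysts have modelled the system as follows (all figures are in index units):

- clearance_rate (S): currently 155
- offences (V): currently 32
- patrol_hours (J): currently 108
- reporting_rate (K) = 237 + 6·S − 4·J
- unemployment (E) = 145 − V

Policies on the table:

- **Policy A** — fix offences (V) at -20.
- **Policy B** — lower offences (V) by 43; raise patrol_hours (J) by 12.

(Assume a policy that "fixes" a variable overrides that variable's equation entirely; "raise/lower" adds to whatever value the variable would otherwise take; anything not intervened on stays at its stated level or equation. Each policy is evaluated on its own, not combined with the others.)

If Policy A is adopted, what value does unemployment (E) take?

Policy A (V := -20):
  V = -20
  E = 145 − (-20) = 165

165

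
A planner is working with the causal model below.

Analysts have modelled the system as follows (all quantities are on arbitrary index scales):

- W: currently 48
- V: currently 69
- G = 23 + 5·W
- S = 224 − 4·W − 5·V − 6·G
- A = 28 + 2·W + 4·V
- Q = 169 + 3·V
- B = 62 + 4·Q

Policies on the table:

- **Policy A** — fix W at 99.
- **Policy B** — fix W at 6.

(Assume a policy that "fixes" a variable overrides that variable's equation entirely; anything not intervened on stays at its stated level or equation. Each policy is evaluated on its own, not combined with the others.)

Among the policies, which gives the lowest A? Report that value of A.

316

Policy A (W := 99):
  W = 99
  V = 69
  A = 28 + 2·99 + 4·69 = 502
Policy B (W := 6):
  W = 6
  V = 69
  A = 28 + 2·6 + 4·69 = 316
Comparing — Policy A: A=502, Policy B: A=316. Lowest is 316 (Policy B).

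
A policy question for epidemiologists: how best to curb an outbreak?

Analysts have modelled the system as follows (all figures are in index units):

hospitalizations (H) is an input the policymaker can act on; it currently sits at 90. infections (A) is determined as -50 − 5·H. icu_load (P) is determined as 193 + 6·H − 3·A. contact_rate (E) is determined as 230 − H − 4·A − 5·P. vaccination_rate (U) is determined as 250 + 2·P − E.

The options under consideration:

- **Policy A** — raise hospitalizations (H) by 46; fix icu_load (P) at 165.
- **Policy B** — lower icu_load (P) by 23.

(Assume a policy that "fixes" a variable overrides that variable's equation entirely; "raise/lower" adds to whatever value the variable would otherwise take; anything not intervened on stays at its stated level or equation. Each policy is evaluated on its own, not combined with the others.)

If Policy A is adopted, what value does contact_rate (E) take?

2189

Policy A (H + 46, P := 165):
  H = 90 + 46 = 136
  A = -50 − 5·136 = -730
  P = 165
  E = 230 − 136 − 4·(-730) − 5·165 = 2189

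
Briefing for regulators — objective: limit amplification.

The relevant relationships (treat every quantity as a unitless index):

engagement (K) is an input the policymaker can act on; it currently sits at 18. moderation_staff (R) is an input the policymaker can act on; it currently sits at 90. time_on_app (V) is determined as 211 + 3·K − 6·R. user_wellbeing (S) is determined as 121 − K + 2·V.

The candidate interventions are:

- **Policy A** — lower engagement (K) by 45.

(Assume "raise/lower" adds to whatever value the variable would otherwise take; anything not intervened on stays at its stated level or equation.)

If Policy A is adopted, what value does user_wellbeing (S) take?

Policy A (K − 45):
  K = 18 − 45 = -27
  R = 90
  V = 211 + 3·(-27) − 6·90 = -410
  S = 121 − (-27) + 2·(-410) = -672

-672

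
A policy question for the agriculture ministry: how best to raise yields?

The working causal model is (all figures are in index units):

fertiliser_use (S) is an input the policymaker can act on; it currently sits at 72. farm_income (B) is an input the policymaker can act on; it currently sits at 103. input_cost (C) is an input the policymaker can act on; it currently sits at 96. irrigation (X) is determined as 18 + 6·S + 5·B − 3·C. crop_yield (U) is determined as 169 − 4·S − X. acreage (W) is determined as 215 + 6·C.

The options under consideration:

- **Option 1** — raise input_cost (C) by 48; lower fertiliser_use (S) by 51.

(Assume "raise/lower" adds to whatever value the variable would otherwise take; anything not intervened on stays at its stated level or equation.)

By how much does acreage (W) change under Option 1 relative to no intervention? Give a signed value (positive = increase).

Baseline:
  C = 96
  W = 215 + 6·96 = 791
Option 1 (C + 48, S − 51):
  C = 96 + 48 = 144
  W = 215 + 6·144 = 1079
Change in W: 1079 − 791 = 288

288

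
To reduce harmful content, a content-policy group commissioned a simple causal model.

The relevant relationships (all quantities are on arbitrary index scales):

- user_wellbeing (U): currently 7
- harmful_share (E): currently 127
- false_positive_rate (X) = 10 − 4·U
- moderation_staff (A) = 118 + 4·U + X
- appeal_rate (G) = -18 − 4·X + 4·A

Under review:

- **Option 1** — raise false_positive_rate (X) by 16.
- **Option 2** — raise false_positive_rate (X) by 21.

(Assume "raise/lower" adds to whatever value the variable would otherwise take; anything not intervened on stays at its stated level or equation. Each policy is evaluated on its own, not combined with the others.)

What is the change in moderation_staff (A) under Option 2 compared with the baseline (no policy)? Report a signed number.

21

Baseline:
  U = 7
  X = 10 − 4·7 = -18
  A = 118 + 4·7 + (-18) = 128
Option 2 (X + 21):
  U = 7
  X = 10 − 4·7 (+21 from intervention) = 3
  A = 118 + 4·7 + 3 = 149
Change in A: 149 − 128 = 21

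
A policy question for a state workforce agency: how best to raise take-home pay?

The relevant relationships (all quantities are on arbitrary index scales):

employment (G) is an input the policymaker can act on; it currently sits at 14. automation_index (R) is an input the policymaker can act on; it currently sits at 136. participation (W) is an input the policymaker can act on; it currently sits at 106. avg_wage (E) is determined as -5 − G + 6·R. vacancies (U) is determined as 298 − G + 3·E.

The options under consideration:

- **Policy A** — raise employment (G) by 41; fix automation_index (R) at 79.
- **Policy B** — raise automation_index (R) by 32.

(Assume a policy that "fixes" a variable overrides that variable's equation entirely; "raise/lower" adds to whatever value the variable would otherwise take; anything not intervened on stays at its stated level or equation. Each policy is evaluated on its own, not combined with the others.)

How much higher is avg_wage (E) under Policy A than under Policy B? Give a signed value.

-575

Policy A (G + 41, R := 79):
  G = 14 + 41 = 55
  R = 79
  E = -5 − 55 + 6·79 = 414
Policy B (R + 32):
  G = 14
  R = 136 + 32 = 168
  E = -5 − 14 + 6·168 = 989
E: 414 − 989 = -575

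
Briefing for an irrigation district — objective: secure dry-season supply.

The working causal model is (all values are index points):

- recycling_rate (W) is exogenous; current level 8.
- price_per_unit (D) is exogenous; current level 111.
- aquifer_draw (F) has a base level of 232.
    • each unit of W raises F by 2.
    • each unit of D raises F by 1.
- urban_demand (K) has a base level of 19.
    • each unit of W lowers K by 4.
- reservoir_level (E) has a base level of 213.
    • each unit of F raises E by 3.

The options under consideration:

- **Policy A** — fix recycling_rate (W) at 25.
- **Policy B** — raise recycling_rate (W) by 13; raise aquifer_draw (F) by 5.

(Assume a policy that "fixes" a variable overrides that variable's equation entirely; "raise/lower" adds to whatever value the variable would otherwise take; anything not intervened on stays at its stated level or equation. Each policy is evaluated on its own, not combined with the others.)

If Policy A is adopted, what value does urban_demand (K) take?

-81

Policy A (W := 25):
  W = 25
  K = 19 − 4·25 = -81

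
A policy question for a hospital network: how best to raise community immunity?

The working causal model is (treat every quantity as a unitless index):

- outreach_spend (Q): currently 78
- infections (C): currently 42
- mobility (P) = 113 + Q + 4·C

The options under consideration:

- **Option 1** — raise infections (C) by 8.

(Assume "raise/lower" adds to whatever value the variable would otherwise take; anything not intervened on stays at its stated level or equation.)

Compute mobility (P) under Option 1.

Option 1 (C + 8):
  Q = 78
  C = 42 + 8 = 50
  P = 113 + 78 + 4·50 = 391

391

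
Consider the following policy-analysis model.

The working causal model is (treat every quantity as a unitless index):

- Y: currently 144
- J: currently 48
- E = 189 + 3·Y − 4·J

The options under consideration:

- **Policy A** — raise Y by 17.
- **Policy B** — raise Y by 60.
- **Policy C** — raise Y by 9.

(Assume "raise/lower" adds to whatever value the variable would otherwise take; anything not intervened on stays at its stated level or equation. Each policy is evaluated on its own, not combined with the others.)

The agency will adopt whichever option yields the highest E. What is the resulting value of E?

609

Policy A (Y + 17):
  Y = 144 + 17 = 161
  J = 48
  E = 189 + 3·161 − 4·48 = 480
Policy B (Y + 60):
  Y = 144 + 60 = 204
  J = 48
  E = 189 + 3·204 − 4·48 = 609
Policy C (Y + 9):
  Y = 144 + 9 = 153
  J = 48
  E = 189 + 3·153 − 4·48 = 456
Comparing — Policy A: E=480, Policy B: E=609, Policy C: E=456. Highest is 609 (Policy B).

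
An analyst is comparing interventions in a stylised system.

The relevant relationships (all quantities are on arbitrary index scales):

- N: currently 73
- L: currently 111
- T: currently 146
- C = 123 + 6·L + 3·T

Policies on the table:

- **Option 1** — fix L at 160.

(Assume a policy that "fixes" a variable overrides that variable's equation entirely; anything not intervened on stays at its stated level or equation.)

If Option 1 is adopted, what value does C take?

1521

Option 1 (L := 160):
  L = 160
  T = 146
  C = 123 + 6·160 + 3·146 = 1521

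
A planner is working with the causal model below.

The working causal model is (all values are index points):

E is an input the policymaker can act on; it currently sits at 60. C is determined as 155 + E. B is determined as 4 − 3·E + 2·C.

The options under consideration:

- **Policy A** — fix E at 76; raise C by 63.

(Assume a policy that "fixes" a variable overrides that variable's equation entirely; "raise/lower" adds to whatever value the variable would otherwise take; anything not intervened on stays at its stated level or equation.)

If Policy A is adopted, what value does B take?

364

Policy A (E := 76, C + 63):
  E = 76
  C = 155 + 76 (+63 from intervention) = 294
  B = 4 − 3·76 + 2·294 = 364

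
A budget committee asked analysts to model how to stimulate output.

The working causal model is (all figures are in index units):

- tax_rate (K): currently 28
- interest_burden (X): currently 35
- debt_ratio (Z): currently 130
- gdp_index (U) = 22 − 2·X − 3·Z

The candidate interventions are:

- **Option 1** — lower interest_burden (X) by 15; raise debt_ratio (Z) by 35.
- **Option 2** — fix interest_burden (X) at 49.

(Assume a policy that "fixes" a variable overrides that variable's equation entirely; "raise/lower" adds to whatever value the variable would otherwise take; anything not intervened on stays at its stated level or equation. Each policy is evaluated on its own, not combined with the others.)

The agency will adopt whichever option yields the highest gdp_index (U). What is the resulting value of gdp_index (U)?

Option 1 (X − 15, Z + 35):
  X = 35 − 15 = 20
  Z = 130 + 35 = 165
  U = 22 − 2·20 − 3·165 = -513
Option 2 (X := 49):
  X = 49
  Z = 130
  U = 22 − 2·49 − 3·130 = -466
Comparing — Option 1: U=-513, Option 2: U=-466. Highest is -466 (Option 2).

-466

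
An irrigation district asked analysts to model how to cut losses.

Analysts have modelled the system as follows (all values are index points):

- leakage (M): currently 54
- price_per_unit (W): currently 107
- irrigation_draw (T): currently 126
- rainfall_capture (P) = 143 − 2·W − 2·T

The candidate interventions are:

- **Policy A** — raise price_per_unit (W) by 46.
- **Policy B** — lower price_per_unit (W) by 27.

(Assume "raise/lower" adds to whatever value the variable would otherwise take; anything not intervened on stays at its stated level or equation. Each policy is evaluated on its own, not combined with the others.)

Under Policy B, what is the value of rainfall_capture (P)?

-269

Policy B (W − 27):
  W = 107 − 27 = 80
  T = 126
  P = 143 − 2·80 − 2·126 = -269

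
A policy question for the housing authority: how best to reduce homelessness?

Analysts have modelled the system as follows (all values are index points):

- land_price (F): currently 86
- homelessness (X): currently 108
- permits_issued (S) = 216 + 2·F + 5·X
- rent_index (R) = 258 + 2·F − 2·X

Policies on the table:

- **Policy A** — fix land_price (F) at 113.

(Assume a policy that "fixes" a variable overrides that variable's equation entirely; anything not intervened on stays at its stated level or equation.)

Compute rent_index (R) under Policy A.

268

Policy A (F := 113):
  F = 113
  X = 108
  R = 258 + 2·113 − 2·108 = 268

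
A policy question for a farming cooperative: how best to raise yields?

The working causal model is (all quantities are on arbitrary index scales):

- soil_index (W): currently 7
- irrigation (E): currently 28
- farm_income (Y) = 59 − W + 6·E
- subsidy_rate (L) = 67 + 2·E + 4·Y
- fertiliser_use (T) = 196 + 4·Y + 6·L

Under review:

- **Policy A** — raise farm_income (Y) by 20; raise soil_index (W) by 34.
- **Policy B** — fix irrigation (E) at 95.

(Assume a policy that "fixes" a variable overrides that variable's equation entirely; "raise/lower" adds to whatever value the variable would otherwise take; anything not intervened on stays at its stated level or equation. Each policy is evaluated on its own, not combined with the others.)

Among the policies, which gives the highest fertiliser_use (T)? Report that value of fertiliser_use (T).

19154

Policy A (Y + 20, W + 34):
  W = 7 + 34 = 41
  E = 28
  Y = 59 − 41 + 6·28 (+20 from intervention) = 206
  L = 67 + 2·28 + 4·206 = 947
  T = 196 + 4·206 + 6·947 = 6702
Policy B (E := 95):
  W = 7
  E = 95
  Y = 59 − 7 + 6·95 = 622
  L = 67 + 2·95 + 4·622 = 2745
  T = 196 + 4·622 + 6·2745 = 19154
Comparing — Policy A: T=6702, Policy B: T=19154. Highest is 19154 (Policy B).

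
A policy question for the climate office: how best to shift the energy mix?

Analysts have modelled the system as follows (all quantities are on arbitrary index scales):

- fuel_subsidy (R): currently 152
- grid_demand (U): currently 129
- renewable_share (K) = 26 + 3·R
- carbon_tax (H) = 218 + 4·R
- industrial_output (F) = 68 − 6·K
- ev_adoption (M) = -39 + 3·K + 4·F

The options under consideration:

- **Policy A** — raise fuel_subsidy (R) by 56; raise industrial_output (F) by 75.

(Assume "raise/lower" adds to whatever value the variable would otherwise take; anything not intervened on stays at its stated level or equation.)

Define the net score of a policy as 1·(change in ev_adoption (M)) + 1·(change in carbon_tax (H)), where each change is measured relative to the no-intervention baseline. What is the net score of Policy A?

-3004

Baseline:
  R = 152
  K = 26 + 3·152 = 482
  H = 218 + 4·152 = 826
  F = 68 − 6·482 = -2824
  M = -39 + 3·482 + 4·(-2824) = -9889
Policy A (R + 56, F + 75):
  R = 152 + 56 = 208
  K = 26 + 3·208 = 650
  H = 218 + 4·208 = 1050
  F = 68 − 6·650 (+75 from intervention) = -3757
  M = -39 + 3·650 + 4·(-3757) = -13117
ΔM = -13117 − (-9889) = -3228; ΔH = 1050 − 826 = 224
Score = 1·(-3228) + 1·224 = -3004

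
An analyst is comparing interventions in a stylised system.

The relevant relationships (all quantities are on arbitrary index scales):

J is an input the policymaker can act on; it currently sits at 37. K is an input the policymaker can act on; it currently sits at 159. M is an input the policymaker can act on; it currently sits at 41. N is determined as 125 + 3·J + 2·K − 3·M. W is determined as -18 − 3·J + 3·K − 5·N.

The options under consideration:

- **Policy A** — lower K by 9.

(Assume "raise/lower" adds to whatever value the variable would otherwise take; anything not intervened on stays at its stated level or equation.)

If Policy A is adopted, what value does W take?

-1744

Policy A (K − 9):
  J = 37
  K = 159 − 9 = 150
  M = 41
  N = 125 + 3·37 + 2·150 − 3·41 = 413
  W = -18 − 3·37 + 3·150 − 5·413 = -1744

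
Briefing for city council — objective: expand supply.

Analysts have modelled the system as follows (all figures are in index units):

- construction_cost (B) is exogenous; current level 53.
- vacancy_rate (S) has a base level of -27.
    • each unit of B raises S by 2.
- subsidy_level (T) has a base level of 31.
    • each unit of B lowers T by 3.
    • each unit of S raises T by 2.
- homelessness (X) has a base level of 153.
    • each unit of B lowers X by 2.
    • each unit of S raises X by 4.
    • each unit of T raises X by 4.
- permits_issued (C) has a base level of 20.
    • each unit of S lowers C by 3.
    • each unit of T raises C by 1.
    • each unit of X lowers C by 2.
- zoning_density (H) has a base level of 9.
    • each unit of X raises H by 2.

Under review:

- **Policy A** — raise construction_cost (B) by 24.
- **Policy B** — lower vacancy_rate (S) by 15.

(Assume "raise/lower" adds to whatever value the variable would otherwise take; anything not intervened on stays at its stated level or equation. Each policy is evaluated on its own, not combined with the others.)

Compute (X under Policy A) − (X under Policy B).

420

Policy A (B + 24):
  B = 53 + 24 = 77
  S = -27 + 2·77 = 127
  T = 31 − 3·77 + 2·127 = 54
  X = 153 − 2·77 + 4·127 + 4·54 = 723
Policy B (S − 15):
  B = 53
  S = -27 + 2·53 (−15 from intervention) = 64
  T = 31 − 3·53 + 2·64 = 0
  X = 153 − 2·53 + 4·64 + 4·0 = 303
X: 723 − 303 = 420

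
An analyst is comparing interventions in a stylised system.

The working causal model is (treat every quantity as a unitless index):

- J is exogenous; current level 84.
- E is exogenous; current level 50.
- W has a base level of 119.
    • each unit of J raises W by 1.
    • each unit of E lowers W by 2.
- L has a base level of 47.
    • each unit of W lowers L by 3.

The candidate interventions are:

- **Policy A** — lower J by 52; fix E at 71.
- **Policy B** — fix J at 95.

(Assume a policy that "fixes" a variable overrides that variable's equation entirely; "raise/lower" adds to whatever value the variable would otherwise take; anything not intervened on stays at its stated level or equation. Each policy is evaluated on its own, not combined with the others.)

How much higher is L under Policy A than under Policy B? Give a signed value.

315

Policy A (J − 52, E := 71):
  J = 84 − 52 = 32
  E = 71
  W = 119 + 32 − 2·71 = 9
  L = 47 − 3·9 = 20
Policy B (J := 95):
  J = 95
  E = 50
  W = 119 + 95 − 2·50 = 114
  L = 47 − 3·114 = -295
L: 20 − (-295) = 315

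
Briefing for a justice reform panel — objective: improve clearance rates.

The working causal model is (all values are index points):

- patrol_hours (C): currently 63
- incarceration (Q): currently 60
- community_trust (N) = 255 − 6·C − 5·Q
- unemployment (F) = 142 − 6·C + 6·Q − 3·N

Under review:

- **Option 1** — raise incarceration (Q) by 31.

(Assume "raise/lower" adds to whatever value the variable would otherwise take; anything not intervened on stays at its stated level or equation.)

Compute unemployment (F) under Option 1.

Option 1 (Q + 31):
  C = 63
  Q = 60 + 31 = 91
  N = 255 − 6·63 − 5·91 = -578
  F = 142 − 6·63 + 6·91 − 3·(-578) = 2044

2044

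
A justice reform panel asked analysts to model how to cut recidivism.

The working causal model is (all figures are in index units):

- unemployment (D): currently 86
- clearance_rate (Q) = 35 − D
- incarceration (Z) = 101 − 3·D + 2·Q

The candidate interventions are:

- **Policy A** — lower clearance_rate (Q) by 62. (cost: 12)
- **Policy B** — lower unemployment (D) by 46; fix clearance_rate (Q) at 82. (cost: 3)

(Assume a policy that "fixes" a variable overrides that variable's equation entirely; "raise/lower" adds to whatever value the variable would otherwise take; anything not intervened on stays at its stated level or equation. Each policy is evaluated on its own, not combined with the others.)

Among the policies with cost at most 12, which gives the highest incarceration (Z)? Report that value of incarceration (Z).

Policy A (Q − 62):
  D = 86
  Q = 35 − 86 (−62 from intervention) = -113
  Z = 101 − 3·86 + 2·(-113) = -383
Policy B (D − 46, Q := 82):
  D = 86 − 46 = 40
  Q = 82
  Z = 101 − 3·40 + 2·82 = 145
Comparing — Policy A: Z=-383, Policy B: Z=145. Highest is 145 (Policy B).

145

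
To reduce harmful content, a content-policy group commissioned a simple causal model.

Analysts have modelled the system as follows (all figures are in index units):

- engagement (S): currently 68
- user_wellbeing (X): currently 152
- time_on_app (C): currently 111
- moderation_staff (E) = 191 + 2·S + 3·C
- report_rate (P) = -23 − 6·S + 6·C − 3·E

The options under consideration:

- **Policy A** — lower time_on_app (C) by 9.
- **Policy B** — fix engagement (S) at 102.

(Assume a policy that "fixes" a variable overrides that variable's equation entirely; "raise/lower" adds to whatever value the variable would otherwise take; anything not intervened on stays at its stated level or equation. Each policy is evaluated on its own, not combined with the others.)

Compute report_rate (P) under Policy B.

-2153

Policy B (S := 102):
  S = 102
  C = 111
  E = 191 + 2·102 + 3·111 = 728
  P = -23 − 6·102 + 6·111 − 3·728 = -2153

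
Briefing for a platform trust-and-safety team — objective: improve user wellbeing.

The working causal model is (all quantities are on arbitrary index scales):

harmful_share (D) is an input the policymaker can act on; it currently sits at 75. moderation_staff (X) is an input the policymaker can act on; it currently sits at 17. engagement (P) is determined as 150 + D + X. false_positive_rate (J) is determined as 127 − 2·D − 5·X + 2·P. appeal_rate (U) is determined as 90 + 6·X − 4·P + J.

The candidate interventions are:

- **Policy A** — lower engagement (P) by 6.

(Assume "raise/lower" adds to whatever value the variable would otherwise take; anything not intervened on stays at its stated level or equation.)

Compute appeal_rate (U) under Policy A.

-388

Policy A (P − 6):
  D = 75
  X = 17
  P = 150 + 75 + 17 (−6 from intervention) = 236
  J = 127 − 2·75 − 5·17 + 2·236 = 364
  U = 90 + 6·17 − 4·236 + 364 = -388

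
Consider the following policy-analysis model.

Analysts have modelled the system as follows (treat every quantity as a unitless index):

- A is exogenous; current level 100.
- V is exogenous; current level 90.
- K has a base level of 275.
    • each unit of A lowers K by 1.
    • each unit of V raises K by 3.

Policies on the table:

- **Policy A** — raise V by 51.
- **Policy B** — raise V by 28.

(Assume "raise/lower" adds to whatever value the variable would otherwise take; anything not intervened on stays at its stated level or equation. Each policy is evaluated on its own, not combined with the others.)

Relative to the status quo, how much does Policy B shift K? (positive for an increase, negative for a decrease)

Baseline:
  A = 100
  V = 90
  K = 275 − 100 + 3·90 = 445
Policy B (V + 28):
  A = 100
  V = 90 + 28 = 118
  K = 275 − 100 + 3·118 = 529
Change in K: 529 − 445 = 84

84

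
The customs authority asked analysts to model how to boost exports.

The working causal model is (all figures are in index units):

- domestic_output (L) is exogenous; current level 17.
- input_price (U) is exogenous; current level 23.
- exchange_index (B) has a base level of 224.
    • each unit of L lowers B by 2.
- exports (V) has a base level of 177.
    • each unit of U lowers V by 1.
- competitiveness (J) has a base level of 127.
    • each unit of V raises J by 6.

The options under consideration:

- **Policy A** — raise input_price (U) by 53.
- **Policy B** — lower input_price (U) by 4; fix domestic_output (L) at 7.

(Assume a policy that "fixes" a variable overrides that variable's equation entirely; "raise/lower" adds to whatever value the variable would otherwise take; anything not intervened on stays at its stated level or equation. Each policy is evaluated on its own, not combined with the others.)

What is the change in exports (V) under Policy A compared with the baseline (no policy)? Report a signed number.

-53

Baseline:
  U = 23
  V = 177 − 23 = 154
Policy A (U + 53):
  U = 23 + 53 = 76
  V = 177 − 76 = 101
Change in V: 101 − 154 = -53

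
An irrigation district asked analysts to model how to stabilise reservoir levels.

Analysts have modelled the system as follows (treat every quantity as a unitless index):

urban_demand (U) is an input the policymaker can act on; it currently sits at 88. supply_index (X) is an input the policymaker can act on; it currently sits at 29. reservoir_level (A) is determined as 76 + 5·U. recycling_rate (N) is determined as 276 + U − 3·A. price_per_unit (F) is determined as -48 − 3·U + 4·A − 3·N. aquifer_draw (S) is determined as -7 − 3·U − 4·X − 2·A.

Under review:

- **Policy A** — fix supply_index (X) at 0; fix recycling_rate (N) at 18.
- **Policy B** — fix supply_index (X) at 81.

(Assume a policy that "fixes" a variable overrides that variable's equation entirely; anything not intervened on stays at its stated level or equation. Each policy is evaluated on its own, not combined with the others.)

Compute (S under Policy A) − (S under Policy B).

Policy A (X := 0, N := 18):
  U = 88
  X = 0
  A = 76 + 5·88 = 516
  S = -7 − 3·88 − 4·0 − 2·516 = -1303
Policy B (X := 81):
  U = 88
  X = 81
  A = 76 + 5·88 = 516
  S = -7 − 3·88 − 4·81 − 2·516 = -1627
S: -1303 − (-1627) = 324

324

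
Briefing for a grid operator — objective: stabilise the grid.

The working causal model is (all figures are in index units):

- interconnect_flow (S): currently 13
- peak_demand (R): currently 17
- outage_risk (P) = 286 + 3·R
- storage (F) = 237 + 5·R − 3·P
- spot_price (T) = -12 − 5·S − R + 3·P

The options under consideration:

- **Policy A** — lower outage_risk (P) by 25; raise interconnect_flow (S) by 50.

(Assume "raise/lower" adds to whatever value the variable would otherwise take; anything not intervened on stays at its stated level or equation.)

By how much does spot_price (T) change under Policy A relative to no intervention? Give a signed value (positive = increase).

Baseline:
  S = 13
  R = 17
  P = 286 + 3·17 = 337
  T = -12 − 5·13 − 17 + 3·337 = 917
Policy A (P − 25, S + 50):
  S = 13 + 50 = 63
  R = 17
  P = 286 + 3·17 (−25 from intervention) = 312
  T = -12 − 5·63 − 17 + 3·312 = 592
Change in T: 592 − 917 = -325

-325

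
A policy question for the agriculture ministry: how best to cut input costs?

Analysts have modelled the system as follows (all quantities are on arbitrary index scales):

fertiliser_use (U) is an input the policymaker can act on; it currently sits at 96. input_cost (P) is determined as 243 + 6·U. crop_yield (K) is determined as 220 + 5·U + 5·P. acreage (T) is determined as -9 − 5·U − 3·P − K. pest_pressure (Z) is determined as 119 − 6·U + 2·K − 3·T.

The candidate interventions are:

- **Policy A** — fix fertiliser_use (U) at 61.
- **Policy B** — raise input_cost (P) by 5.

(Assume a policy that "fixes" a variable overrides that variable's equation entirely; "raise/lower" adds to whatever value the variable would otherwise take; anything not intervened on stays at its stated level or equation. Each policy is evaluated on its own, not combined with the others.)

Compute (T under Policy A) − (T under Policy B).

Policy A (U := 61):
  U = 61
  P = 243 + 6·61 = 609
  K = 220 + 5·61 + 5·609 = 3570
  T = -9 − 5·61 − 3·609 − 3570 = -5711
Policy B (P + 5):
  U = 96
  P = 243 + 6·96 (+5 from intervention) = 824
  K = 220 + 5·96 + 5·824 = 4820
  T = -9 − 5·96 − 3·824 − 4820 = -7781
T: -5711 − (-7781) = 2070

2070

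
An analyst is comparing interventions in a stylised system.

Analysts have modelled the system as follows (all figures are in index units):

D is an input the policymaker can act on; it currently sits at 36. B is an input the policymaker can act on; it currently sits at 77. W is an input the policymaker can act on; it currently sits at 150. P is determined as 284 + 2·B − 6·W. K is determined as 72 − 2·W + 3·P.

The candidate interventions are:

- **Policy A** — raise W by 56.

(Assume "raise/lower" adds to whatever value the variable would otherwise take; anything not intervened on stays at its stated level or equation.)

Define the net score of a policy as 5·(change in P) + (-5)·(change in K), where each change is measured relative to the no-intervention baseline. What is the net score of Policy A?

3920

Baseline:
  B = 77
  W = 150
  P = 284 + 2·77 − 6·150 = -462
  K = 72 − 2·150 + 3·(-462) = -1614
Policy A (W + 56):
  B = 77
  W = 150 + 56 = 206
  P = 284 + 2·77 − 6·206 = -798
  K = 72 − 2·206 + 3·(-798) = -2734
ΔP = -798 − (-462) = -336; ΔK = -2734 − (-1614) = -1120
Score = 5·(-336) + (-5)·(-1120) = 3920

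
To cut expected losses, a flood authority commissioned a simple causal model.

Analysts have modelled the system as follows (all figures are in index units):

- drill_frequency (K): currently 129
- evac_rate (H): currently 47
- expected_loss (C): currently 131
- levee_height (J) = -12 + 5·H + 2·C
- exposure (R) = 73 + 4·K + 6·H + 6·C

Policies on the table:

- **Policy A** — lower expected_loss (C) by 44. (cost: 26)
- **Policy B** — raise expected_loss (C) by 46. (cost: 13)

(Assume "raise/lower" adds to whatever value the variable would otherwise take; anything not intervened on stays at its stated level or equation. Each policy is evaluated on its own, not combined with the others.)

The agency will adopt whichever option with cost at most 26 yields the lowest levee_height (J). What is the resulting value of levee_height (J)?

Policy A (C − 44):
  H = 47
  C = 131 − 44 = 87
  J = -12 + 5·47 + 2·87 = 397
Policy B (C + 46):
  H = 47
  C = 131 + 46 = 177
  J = -12 + 5·47 + 2·177 = 577
Comparing — Policy A: J=397, Policy B: J=577. Lowest is 397 (Policy A).

397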